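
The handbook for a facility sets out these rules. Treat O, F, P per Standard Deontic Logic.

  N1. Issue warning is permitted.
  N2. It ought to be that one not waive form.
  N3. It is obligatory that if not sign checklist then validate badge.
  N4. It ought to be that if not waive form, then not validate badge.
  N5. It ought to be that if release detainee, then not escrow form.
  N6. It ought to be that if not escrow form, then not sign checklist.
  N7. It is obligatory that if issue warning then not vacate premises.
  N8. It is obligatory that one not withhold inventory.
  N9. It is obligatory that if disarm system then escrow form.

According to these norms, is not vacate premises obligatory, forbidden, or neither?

Neither

Premise 7 is O(issue_warning → ¬vacate_premises), but O(issue_warning) is not derivable from the premises (the permission P(issue_warning) asserts only ¬O(¬issue_warning), not O(issue_warning)), so it does not yield O(¬vacate_premises).
No premise or chain of K-axiom applications forces O(¬vacate_premises), and none forces O(vacate_premises). So ¬vacate_premises is neither obligatory nor forbidden under these norms.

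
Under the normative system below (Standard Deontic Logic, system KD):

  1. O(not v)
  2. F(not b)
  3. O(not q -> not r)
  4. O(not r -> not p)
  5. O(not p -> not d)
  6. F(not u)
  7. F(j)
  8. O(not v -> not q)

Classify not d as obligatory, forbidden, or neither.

Obligatory

From premise 1 we have O(not v).
From O(not v) and premise 8, O(not v -> not q), we obtain O(not q).
Premise 3 is O(not q -> not r); since O(not q), deontic closure gives O(not r).
From O(not r) and premise 4, O(not r -> not p), we obtain O(not p).
With premise 5, O(not p -> not d), the K-axiom yields O(not d).
Premises 2, 6, 7 do not contribute to this derivation.
Hence not d is obligatory.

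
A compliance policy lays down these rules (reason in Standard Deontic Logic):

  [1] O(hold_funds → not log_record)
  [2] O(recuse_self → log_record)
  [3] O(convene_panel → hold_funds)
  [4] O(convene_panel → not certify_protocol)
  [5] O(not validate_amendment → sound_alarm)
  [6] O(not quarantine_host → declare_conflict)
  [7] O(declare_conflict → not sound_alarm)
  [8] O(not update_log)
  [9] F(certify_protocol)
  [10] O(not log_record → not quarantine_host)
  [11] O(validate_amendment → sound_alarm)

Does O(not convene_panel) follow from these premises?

Yes

Premises 11 and 5 cover both cases: O(validate_amendment → sound_alarm) and O(not validate_amendment → sound_alarm). Since validate_amendment ∨ not validate_amendment is a tautology, O(sound_alarm) follows.
Premise 7 is O(declare_conflict → not sound_alarm); contrapositively O(sound_alarm → not declare_conflict). Since O(sound_alarm) holds, K gives O(not declare_conflict).
The contrapositive of premise 6 (O(not quarantine_host → declare_conflict)) is O(not declare_conflict → quarantine_host), and O(not declare_conflict) is already established, so O(quarantine_host).
Premise 10 is O(not log_record → not quarantine_host); contrapositively O(quarantine_host → log_record). Since O(quarantine_host) holds, K gives O(log_record).
Premise 1 is O(hold_funds → not log_record); contrapositively O(log_record → not hold_funds). Since O(log_record) holds, K gives O(not hold_funds).
Premise 3 is O(convene_panel → hold_funds); contrapositively O(not hold_funds → not convene_panel). Since O(not hold_funds) holds, K gives O(not convene_panel).
Premises 2, 4, 8, 9 do not contribute to this derivation.
So O(not convene_panel) follows.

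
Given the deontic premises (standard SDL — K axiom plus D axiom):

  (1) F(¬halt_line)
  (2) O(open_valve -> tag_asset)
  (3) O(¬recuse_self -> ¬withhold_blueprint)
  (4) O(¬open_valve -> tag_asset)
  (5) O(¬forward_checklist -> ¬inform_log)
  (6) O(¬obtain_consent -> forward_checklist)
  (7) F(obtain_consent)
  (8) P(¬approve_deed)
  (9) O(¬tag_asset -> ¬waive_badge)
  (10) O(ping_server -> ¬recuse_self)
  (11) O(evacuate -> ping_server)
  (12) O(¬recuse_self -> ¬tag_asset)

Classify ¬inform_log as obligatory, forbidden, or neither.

Premise 5 is O(¬forward_checklist -> ¬inform_log), but O(¬forward_checklist) is not derivable from the premises, so it does not yield O(¬inform_log).
No premise or chain of K-axiom applications forces O(¬inform_log), and none forces O(inform_log). So ¬inform_log is neither obligatory nor forbidden under these norms.

Neither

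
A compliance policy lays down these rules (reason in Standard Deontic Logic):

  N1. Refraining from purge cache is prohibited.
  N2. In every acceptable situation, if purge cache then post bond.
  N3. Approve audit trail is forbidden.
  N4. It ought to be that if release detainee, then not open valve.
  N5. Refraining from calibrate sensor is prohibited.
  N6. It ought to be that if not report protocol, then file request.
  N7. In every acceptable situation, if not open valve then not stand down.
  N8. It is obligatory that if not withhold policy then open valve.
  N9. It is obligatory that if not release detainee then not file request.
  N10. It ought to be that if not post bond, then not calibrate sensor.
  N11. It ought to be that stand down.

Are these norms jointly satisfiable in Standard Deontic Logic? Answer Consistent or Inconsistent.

Consistent

Premise 10 is O(¬post_bond → ¬calibrate_sensor), but O(¬post_bond) is not derivable from the premises, so it does not yield O(¬calibrate_sensor).
So O(¬calibrate_sensor) is not derivable, and the apparent clash with O(calibrate_sensor) does not arise.
A world satisfying every obligation exists (e.g. approve_audit_trail=false, calibrate_sensor=true, file_request=false, open_valve=true, post_bond=true, purge_cache=true, release_detainee=false, report_protocol=true, stand_down=true, withhold_policy=false); no atom is both obligatory and forbidden, so the set is consistent.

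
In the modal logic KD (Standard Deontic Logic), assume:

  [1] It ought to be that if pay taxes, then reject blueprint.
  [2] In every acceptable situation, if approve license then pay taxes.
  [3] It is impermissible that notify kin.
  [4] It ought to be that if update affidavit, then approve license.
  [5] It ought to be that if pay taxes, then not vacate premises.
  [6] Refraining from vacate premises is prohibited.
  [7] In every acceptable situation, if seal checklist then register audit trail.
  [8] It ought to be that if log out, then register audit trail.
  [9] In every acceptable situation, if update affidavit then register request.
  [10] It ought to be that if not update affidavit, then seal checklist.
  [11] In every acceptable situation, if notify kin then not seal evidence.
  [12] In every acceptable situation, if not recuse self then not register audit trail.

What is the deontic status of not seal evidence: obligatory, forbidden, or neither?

Premise 11 is O(notify_kin → ¬seal_evidence), but O(notify_kin) is not derivable from the premises, so it does not yield O(¬seal_evidence).
No premise or chain of K-axiom applications forces O(¬seal_evidence), and none forces O(seal_evidence). So ¬seal_evidence is neither obligatory nor forbidden under these norms.

Neither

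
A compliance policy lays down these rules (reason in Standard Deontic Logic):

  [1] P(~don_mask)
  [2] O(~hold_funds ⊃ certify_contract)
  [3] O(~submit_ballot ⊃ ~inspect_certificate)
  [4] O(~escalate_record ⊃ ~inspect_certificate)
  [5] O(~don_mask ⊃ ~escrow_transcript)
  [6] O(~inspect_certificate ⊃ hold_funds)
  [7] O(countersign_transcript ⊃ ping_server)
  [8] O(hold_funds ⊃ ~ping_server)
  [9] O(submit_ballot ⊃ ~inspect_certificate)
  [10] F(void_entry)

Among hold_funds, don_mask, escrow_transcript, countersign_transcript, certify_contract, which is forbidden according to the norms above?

countersign_transcript

Premises 3 and 9 are O(~submit_ballot ⊃ ~inspect_certificate) and O(submit_ballot ⊃ ~inspect_certificate); every ideal world satisfies ~submit_ballot or submit_ballot, so in either case ~inspect_certificate holds — hence O(~inspect_certificate).
Premise 6 is O(~inspect_certificate ⊃ hold_funds); since O(~inspect_certificate), deontic closure gives O(hold_funds).
Premise 8 is O(hold_funds ⊃ ~ping_server); since O(hold_funds), deontic closure gives O(~ping_server).
Premise 7, O(countersign_transcript ⊃ ping_server), contraposes to O(~ping_server ⊃ ~countersign_transcript); with O(~ping_server) we get O(~countersign_transcript).
So O(~countersign_transcript) holds, i.e. countersign_transcript is forbidden. None of the other listed options is forbidden under the premises.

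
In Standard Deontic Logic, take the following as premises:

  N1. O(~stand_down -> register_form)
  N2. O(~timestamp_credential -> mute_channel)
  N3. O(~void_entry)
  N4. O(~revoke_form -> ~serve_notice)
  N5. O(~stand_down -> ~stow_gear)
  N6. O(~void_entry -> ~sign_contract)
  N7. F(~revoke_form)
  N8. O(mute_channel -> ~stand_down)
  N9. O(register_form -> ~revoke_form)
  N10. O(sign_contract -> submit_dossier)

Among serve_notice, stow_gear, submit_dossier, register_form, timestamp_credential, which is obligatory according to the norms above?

timestamp_credential

Premise 7 is F(~revoke_form), i.e. O(revoke_form).
The contrapositive of premise 9 (O(register_form -> ~revoke_form)) is O(revoke_form -> ~register_form), and O(revoke_form) is already established, so O(~register_form).
Premise 1, O(~stand_down -> register_form), contraposes to O(~register_form -> stand_down); with O(~register_form) we get O(stand_down).
Premise 8, O(mute_channel -> ~stand_down), contraposes to O(stand_down -> ~mute_channel); with O(stand_down) we get O(~mute_channel).
The contrapositive of premise 2 (O(~timestamp_credential -> mute_channel)) is O(~mute_channel -> timestamp_credential), and O(~mute_channel) is already established, so O(timestamp_credential).
So O(timestamp_credential) holds — timestamp_credential is obligatory. None of the other listed options is made obligatory by any chain of premises.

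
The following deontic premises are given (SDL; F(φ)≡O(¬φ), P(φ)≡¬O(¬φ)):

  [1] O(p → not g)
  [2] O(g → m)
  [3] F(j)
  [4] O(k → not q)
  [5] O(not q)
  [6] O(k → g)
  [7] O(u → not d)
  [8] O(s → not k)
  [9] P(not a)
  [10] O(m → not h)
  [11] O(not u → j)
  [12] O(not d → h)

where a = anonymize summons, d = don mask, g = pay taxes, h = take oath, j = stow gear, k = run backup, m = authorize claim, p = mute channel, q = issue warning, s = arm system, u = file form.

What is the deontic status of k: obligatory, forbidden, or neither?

Premise 3, F(j), is equivalent to O(not j).
Premise 11 is O(not u → j); contrapositively O(not j → u). Since O(not j) holds, K gives O(u).
Applying K to premise 7 (O(u → not d)) and O(u) yields O(not d).
Premise 12 is O(not d → h); since O(not d), deontic closure gives O(h).
Premise 10, O(m → not h), contraposes to O(h → not m); with O(h) we get O(not m).
Premise 2 is O(g → m); contrapositively O(not m → not g). Since O(not m) holds, K gives O(not g).
Premise 6 is O(k → g); contrapositively O(not g → not k). Since O(not g) holds, K gives O(not k).
Premises 1, 4, 5, 8, 9 do not contribute to this derivation.
Thus O(not k), which is F(k): k is forbidden.

Forbidden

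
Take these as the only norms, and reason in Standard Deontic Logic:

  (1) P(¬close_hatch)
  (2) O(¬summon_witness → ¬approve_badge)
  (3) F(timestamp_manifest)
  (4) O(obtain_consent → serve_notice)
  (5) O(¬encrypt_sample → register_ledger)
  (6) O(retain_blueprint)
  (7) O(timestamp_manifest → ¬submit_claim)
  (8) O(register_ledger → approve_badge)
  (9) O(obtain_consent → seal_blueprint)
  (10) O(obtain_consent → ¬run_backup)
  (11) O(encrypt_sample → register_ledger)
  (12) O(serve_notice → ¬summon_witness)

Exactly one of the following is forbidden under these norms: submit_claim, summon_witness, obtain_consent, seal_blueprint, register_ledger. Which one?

obtain_consent

Premises 11 and 5 cover both cases: O(encrypt_sample → register_ledger) and O(¬encrypt_sample → register_ledger). Since encrypt_sample ∨ ¬encrypt_sample is a tautology, O(register_ledger) follows.
With premise 8, O(register_ledger → approve_badge), the K-axiom yields O(approve_badge).
The contrapositive of premise 2 (O(¬summon_witness → ¬approve_badge)) is O(approve_badge → summon_witness), and O(approve_badge) is already established, so O(summon_witness).
Premise 12 is O(serve_notice → ¬summon_witness); contrapositively O(summon_witness → ¬serve_notice). Since O(summon_witness) holds, K gives O(¬serve_notice).
Premise 4 is O(obtain_consent → serve_notice); contrapositively O(¬serve_notice → ¬obtain_consent). Since O(¬serve_notice) holds, K gives O(¬obtain_consent).
So O(¬obtain_consent) holds, i.e. obtain_consent is forbidden. None of the other listed options is forbidden under the premises.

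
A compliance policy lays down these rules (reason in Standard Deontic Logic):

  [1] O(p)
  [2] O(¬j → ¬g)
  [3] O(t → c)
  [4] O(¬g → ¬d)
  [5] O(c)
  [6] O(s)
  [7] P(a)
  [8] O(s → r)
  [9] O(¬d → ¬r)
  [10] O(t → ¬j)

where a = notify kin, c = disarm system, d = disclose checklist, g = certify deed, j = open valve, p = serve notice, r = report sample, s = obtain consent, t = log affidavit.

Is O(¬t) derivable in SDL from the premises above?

Yes

Premise 6 gives O(s).
From O(s) and premise 8, O(s → r), we obtain O(r).
Premise 9, O(¬d → ¬r), contraposes to O(r → d); with O(r) we get O(d).
The contrapositive of premise 4 (O(¬g → ¬d)) is O(d → g), and O(d) is already established, so O(g).
The contrapositive of premise 2 (O(¬j → ¬g)) is O(g → j), and O(g) is already established, so O(j).
The contrapositive of premise 10 (O(t → ¬j)) is O(j → ¬t), and O(j) is already established, so O(¬t).
Premises 1, 3, 5, 7 do not contribute to this derivation.
So O(¬t) follows.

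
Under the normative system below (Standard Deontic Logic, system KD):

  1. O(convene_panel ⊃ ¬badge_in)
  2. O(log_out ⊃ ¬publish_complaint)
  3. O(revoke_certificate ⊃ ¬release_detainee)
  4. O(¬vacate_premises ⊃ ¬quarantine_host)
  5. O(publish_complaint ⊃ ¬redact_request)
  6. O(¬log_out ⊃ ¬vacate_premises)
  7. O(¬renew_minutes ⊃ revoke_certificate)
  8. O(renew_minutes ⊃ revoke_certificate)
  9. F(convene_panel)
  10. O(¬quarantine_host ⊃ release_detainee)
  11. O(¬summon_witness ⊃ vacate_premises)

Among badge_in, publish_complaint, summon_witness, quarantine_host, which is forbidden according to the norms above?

Premises 8 and 7 are O(renew_minutes ⊃ revoke_certificate) and O(¬renew_minutes ⊃ revoke_certificate); every ideal world satisfies renew_minutes or ¬renew_minutes, so in either case revoke_certificate holds — hence O(revoke_certificate).
Applying K to premise 3 (O(revoke_certificate ⊃ ¬release_detainee)) and O(revoke_certificate) yields O(¬release_detainee).
Premise 10 is O(¬quarantine_host ⊃ release_detainee); contrapositively O(¬release_detainee ⊃ quarantine_host). Since O(¬release_detainee) holds, K gives O(quarantine_host).
The contrapositive of premise 4 (O(¬vacate_premises ⊃ ¬quarantine_host)) is O(quarantine_host ⊃ vacate_premises), and O(quarantine_host) is already established, so O(vacate_premises).
Premise 6, O(¬log_out ⊃ ¬vacate_premises), contraposes to O(vacate_premises ⊃ log_out); with O(vacate_premises) we get O(log_out).
Applying K to premise 2 (O(log_out ⊃ ¬publish_complaint)) and O(log_out) yields O(¬publish_complaint).
So O(¬publish_complaint) holds, i.e. publish_complaint is forbidden. None of the other listed options is forbidden under the premises.

publish_complaint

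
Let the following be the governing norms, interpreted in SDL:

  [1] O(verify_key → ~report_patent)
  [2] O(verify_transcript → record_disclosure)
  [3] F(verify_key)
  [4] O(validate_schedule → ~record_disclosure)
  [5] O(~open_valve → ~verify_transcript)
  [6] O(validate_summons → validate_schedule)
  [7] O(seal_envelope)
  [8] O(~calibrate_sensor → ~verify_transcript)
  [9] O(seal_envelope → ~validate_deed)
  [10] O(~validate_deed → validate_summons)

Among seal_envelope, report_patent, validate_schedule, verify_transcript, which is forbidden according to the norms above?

Premise 7 states O(seal_envelope) outright.
Premise 9 is O(seal_envelope → ~validate_deed); since O(seal_envelope), deontic closure gives O(~validate_deed).
From O(~validate_deed) and premise 10, O(~validate_deed → validate_summons), we obtain O(validate_summons).
Premise 6 is O(validate_summons → validate_schedule); since O(validate_summons), deontic closure gives O(validate_schedule).
Premise 4 is O(validate_schedule → ~record_disclosure); since O(validate_schedule), deontic closure gives O(~record_disclosure).
The contrapositive of premise 2 (O(verify_transcript → record_disclosure)) is O(~record_disclosure → ~verify_transcript), and O(~record_disclosure) is already established, so O(~verify_transcript).
So O(~verify_transcript) holds, i.e. verify_transcript is forbidden. None of the other listed options is forbidden under the premises.

verify_transcript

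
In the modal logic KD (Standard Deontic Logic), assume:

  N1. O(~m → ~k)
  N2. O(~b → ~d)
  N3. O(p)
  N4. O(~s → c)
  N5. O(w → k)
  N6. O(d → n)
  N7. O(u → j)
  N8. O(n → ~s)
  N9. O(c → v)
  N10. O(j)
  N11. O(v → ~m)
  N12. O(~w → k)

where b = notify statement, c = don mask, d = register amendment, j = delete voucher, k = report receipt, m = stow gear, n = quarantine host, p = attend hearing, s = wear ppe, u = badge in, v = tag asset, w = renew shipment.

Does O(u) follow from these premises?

Premise 7 is O(u → j); even if O(j) held, inferring O(u) would be affirming the consequent — invalid.
No other premise forces O(u). An ideal world satisfying every premise can still have u false, so O(u) is not derivable.

No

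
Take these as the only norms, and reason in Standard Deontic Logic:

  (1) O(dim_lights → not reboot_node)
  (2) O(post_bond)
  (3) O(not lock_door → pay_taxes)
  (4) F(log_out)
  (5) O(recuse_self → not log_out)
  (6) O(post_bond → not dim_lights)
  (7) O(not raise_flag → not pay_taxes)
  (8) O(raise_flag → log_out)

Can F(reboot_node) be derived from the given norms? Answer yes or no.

Premise 1 is O(dim_lights → not reboot_node), but O(dim_lights) is not derivable from the premises, so it does not yield O(not reboot_node).
No other premise forces O(not reboot_node). An ideal world satisfying every premise can still have reboot_node true, so F(reboot_node) is not derivable.

No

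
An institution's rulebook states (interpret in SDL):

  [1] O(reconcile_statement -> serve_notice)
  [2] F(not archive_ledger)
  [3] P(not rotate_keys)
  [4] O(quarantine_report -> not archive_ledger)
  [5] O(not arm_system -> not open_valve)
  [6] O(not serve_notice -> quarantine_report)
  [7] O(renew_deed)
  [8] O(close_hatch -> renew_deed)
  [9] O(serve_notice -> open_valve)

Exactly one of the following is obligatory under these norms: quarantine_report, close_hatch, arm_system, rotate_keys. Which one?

Premise 2, F(not archive_ledger), is equivalent to O(archive_ledger).
Premise 4 is O(quarantine_report -> not archive_ledger); contrapositively O(archive_ledger -> not quarantine_report). Since O(archive_ledger) holds, K gives O(not quarantine_report).
Premise 6, O(not serve_notice -> quarantine_report), contraposes to O(not quarantine_report -> serve_notice); with O(not quarantine_report) we get O(serve_notice).
From O(serve_notice) and premise 9, O(serve_notice -> open_valve), we obtain O(open_valve).
The contrapositive of premise 5 (O(not arm_system -> not open_valve)) is O(open_valve -> arm_system), and O(open_valve) is already established, so O(arm_system).
So O(arm_system) holds — arm_system is obligatory. None of the other listed options is made obligatory by any chain of premises.

arm_system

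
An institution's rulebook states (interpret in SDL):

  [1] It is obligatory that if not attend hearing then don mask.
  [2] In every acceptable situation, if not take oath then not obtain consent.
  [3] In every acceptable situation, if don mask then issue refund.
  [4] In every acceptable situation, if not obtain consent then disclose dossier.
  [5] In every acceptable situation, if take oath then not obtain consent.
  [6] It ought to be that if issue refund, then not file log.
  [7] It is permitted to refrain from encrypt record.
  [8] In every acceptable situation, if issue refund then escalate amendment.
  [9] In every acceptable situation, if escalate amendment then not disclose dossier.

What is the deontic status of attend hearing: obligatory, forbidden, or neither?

Premises 2 and 5 are O(¬take_oath → ¬obtain_consent) and O(take_oath → ¬obtain_consent); every ideal world satisfies ¬take_oath or take_oath, so in either case ¬obtain_consent holds — hence O(¬obtain_consent).
Premise 4 is O(¬obtain_consent → disclose_dossier); since O(¬obtain_consent), deontic closure gives O(disclose_dossier).
Premise 9, O(escalate_amendment → ¬disclose_dossier), contraposes to O(disclose_dossier → ¬escalate_amendment); with O(disclose_dossier) we get O(¬escalate_amendment).
Premise 8 is O(issue_refund → escalate_amendment); contrapositively O(¬escalate_amendment → ¬issue_refund). Since O(¬escalate_amendment) holds, K gives O(¬issue_refund).
Premise 3 is O(don_mask → issue_refund); contrapositively O(¬issue_refund → ¬don_mask). Since O(¬issue_refund) holds, K gives O(¬don_mask).
The contrapositive of premise 1 (O(¬attend_hearing → don_mask)) is O(¬don_mask → attend_hearing), and O(¬don_mask) is already established, so O(attend_hearing).
Premises 6, 7 do not contribute to this derivation.
Hence attend_hearing is obligatory.

Obligatory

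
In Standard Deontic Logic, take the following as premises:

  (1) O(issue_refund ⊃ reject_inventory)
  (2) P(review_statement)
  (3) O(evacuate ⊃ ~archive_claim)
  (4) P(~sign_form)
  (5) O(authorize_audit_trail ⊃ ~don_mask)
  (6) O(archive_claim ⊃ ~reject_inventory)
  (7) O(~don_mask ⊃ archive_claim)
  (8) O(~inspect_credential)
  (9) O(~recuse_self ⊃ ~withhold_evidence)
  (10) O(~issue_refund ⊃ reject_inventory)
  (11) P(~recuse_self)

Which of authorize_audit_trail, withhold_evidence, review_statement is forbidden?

Premises 10 and 1 are O(~issue_refund ⊃ reject_inventory) and O(issue_refund ⊃ reject_inventory); every ideal world satisfies ~issue_refund or issue_refund, so in either case reject_inventory holds — hence O(reject_inventory).
Premise 6, O(archive_claim ⊃ ~reject_inventory), contraposes to O(reject_inventory ⊃ ~archive_claim); with O(reject_inventory) we get O(~archive_claim).
Premise 7 is O(~don_mask ⊃ archive_claim); contrapositively O(~archive_claim ⊃ don_mask). Since O(~archive_claim) holds, K gives O(don_mask).
Premise 5 is O(authorize_audit_trail ⊃ ~don_mask); contrapositively O(don_mask ⊃ ~authorize_audit_trail). Since O(don_mask) holds, K gives O(~authorize_audit_trail).
So O(~authorize_audit_trail) holds, i.e. authorize_audit_trail is forbidden. None of the other listed options is forbidden under the premises.

authorize_audit_trail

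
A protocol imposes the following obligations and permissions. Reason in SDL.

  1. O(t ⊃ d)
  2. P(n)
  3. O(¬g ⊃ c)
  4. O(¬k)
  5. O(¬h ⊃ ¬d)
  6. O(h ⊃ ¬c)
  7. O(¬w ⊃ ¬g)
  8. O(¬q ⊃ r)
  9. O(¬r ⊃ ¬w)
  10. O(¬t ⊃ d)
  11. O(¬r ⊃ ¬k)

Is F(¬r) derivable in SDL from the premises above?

Yes

By case analysis on ¬t: premise 10 gives O(¬t ⊃ d) and premise 1 gives O(t ⊃ d), so O(d) either way.
Premise 5, O(¬h ⊃ ¬d), contraposes to O(d ⊃ h); with O(d) we get O(h).
Applying K to premise 6 (O(h ⊃ ¬c)) and O(h) yields O(¬c).
Premise 3 is O(¬g ⊃ c); contrapositively O(¬c ⊃ g). Since O(¬c) holds, K gives O(g).
The contrapositive of premise 7 (O(¬w ⊃ ¬g)) is O(g ⊃ w), and O(g) is already established, so O(w).
Premise 9 is O(¬r ⊃ ¬w); contrapositively O(w ⊃ r). Since O(w) holds, K gives O(r).
Premises 2, 4, 8, 11 do not contribute to this derivation.
So O(r) holds, i.e. F(¬r). The claim follows.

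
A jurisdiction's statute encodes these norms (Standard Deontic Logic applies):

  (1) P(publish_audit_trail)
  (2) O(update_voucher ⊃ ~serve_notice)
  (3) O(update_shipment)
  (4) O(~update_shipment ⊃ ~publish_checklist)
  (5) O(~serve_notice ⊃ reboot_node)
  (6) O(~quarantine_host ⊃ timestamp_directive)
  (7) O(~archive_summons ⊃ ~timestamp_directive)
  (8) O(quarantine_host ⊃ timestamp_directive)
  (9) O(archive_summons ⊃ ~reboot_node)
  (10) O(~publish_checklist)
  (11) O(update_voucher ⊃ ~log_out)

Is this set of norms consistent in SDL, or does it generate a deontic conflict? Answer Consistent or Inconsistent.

Premise 4 is O(~update_shipment ⊃ ~publish_checklist); even if O(~publish_checklist) held, inferring O(~update_shipment) would be affirming the consequent — invalid.
So O(~update_shipment) is not derivable, and the apparent clash with O(update_shipment) does not arise.
A world satisfying every obligation exists (e.g. archive_summons=true, log_out=false, publish_audit_trail=false, publish_checklist=false, quarantine_host=false, reboot_node=false, serve_notice=true, timestamp_directive=true, update_shipment=true, update_voucher=false); no atom is both obligatory and forbidden, so the set is consistent.

Consistent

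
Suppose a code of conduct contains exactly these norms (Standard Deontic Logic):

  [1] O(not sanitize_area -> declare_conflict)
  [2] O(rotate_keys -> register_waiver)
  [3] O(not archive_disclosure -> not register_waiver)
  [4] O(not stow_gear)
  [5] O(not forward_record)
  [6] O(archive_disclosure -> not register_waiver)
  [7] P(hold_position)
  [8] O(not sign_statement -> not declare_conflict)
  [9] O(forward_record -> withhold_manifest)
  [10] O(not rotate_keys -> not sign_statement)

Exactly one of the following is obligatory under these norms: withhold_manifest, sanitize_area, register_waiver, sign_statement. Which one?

Premises 3 and 6 are O(not archive_disclosure -> not register_waiver) and O(archive_disclosure -> not register_waiver); every ideal world satisfies not archive_disclosure or archive_disclosure, so in either case not register_waiver holds — hence O(not register_waiver).
The contrapositive of premise 2 (O(rotate_keys -> register_waiver)) is O(not register_waiver -> not rotate_keys), and O(not register_waiver) is already established, so O(not rotate_keys).
Applying K to premise 10 (O(not rotate_keys -> not sign_statement)) and O(not rotate_keys) yields O(not sign_statement).
Applying K to premise 8 (O(not sign_statement -> not declare_conflict)) and O(not sign_statement) yields O(not declare_conflict).
The contrapositive of premise 1 (O(not sanitize_area -> declare_conflict)) is O(not declare_conflict -> sanitize_area), and O(not declare_conflict) is already established, so O(sanitize_area).
So O(sanitize_area) holds — sanitize_area is obligatory. None of the other listed options is made obligatory by any chain of premises.

sanitize_area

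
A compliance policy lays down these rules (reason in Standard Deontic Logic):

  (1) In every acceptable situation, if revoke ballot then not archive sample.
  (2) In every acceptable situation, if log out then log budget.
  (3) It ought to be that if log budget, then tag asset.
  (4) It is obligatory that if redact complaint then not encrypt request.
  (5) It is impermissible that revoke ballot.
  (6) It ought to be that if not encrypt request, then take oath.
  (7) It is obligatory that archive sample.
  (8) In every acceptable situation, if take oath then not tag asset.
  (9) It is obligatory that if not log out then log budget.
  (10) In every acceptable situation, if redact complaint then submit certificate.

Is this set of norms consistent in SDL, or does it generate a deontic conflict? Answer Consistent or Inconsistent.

Premise 1 is O(revoke_ballot → ¬archive_sample), but O(revoke_ballot) is not derivable from the premises, so it does not yield O(¬archive_sample).
So O(¬archive_sample) is not derivable, and the apparent clash with O(archive_sample) does not arise.
A world satisfying every obligation exists (e.g. archive_sample=true, encrypt_request=true, log_budget=true, log_out=false, redact_complaint=false, revoke_ballot=false, submit_certificate=false, tag_asset=true, take_oath=false); no atom is both obligatory and forbidden, so the set is consistent.

Consistent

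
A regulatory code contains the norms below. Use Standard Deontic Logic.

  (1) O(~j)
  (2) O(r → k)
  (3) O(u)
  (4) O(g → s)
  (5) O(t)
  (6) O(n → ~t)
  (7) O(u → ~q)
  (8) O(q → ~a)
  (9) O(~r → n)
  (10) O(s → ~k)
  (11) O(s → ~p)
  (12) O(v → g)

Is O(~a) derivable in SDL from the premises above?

Premise 8 is O(q → ~a), but O(q) is not derivable from the premises, so it does not yield O(~a).
No other premise forces O(~a). An ideal world satisfying every premise can still have ~a false, so O(~a) is not derivable.

No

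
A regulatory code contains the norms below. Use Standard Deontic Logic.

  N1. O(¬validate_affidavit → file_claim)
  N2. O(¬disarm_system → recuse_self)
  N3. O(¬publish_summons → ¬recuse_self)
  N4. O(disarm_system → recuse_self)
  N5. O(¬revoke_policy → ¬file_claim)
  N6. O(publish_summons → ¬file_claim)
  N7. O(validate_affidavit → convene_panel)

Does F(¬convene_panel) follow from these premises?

Premises 4 and 2 cover both cases: O(disarm_system → recuse_self) and O(¬disarm_system → recuse_self). Since disarm_system ∨ ¬disarm_system is a tautology, O(recuse_self) follows.
Premise 3, O(¬publish_summons → ¬recuse_self), contraposes to O(recuse_self → publish_summons); with O(recuse_self) we get O(publish_summons).
Applying K to premise 6 (O(publish_summons → ¬file_claim)) and O(publish_summons) yields O(¬file_claim).
The contrapositive of premise 1 (O(¬validate_affidavit → file_claim)) is O(¬file_claim → validate_affidavit), and O(¬file_claim) is already established, so O(validate_affidavit).
Premise 7 is O(validate_affidavit → convene_panel); since O(validate_affidavit), deontic closure gives O(convene_panel).
Premise 5 does not contribute to this derivation.
So O(convene_panel) holds, i.e. F(¬convene_panel). The claim follows.

Yes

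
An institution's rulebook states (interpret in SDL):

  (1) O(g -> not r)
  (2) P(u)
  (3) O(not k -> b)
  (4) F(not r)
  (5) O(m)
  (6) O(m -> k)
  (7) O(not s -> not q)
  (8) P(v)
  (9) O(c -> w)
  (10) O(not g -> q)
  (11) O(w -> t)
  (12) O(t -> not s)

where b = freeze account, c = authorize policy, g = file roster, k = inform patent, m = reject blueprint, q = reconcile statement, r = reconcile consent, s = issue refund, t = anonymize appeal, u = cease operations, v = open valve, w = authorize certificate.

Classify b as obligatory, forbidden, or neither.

Premise 3 is O(not k -> b), but O(not k) is not derivable from the premises, so it does not yield O(b).
No premise or chain of K-axiom applications forces O(b), and none forces O(not b). So b is neither obligatory nor forbidden under these norms.

Neither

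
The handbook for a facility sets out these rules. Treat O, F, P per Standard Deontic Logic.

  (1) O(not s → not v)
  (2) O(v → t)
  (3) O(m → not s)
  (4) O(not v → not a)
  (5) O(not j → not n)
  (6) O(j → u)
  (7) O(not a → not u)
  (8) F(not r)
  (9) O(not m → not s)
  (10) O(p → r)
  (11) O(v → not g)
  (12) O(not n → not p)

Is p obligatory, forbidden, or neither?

Forbidden

By case analysis on not m: premise 9 gives O(not m → not s) and premise 3 gives O(m → not s), so O(not s) either way.
From O(not s) and premise 1, O(not s → not v), we obtain O(not v).
From O(not v) and premise 4, O(not v → not a), we obtain O(not a).
With premise 7, O(not a → not u), the K-axiom yields O(not u).
The contrapositive of premise 6 (O(j → u)) is O(not u → not j), and O(not u) is already established, so O(not j).
With premise 5, O(not j → not n), the K-axiom yields O(not n).
From O(not n) and premise 12, O(not n → not p), we obtain O(not p).
Premises 2, 8, 10, 11 do not contribute to this derivation.
Thus O(not p), which is F(p): p is forbidden.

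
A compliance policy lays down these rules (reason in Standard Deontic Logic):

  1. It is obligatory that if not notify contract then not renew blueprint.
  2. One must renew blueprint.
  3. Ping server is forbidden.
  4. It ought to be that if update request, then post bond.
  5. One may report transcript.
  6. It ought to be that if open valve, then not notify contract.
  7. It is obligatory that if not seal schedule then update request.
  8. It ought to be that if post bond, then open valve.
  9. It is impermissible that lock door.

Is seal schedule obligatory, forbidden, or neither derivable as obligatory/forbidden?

Obligatory

Premise 2 states O(renew_blueprint) outright.
Premise 1 is O(¬notify_contract → ¬renew_blueprint); contrapositively O(renew_blueprint → notify_contract). Since O(renew_blueprint) holds, K gives O(notify_contract).
Premise 6 is O(open_valve → ¬notify_contract); contrapositively O(notify_contract → ¬open_valve). Since O(notify_contract) holds, K gives O(¬open_valve).
The contrapositive of premise 8 (O(post_bond → open_valve)) is O(¬open_valve → ¬post_bond), and O(¬open_valve) is already established, so O(¬post_bond).
Premise 4 is O(update_request → post_bond); contrapositively O(¬post_bond → ¬update_request). Since O(¬post_bond) holds, K gives O(¬update_request).
Premise 7, O(¬seal_schedule → update_request), contraposes to O(¬update_request → seal_schedule); with O(¬update_request) we get O(seal_schedule).
Premises 3, 5, 9 do not contribute to this derivation.
Hence seal_schedule is obligatory.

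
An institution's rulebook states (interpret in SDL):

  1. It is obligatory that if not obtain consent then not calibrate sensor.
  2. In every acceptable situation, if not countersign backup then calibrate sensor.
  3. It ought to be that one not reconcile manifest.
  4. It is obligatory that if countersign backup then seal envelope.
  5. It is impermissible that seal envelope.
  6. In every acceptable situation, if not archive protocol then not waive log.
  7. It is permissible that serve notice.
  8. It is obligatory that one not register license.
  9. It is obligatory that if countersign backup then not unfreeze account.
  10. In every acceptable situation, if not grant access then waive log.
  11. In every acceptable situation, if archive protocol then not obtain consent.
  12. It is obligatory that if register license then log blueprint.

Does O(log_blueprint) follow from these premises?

No

Premise 12 is O(register_license → log_blueprint), but O(register_license) is not derivable from the premises, so it does not yield O(log_blueprint).
No other premise forces O(log_blueprint). An ideal world satisfying every premise can still have log_blueprint false, so O(log_blueprint) is not derivable.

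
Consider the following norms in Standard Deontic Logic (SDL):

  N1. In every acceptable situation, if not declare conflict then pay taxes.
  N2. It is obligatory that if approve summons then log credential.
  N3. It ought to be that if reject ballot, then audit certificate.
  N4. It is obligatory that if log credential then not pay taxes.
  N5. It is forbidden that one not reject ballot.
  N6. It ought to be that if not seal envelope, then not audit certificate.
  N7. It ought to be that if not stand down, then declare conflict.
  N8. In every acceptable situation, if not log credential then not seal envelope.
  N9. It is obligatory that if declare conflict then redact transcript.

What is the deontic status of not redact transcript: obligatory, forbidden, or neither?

Forbidden

Premise 5 is F(¬reject_ballot), i.e. O(reject_ballot).
With premise 3, O(reject_ballot → audit_certificate), the K-axiom yields O(audit_certificate).
Premise 6 is O(¬seal_envelope → ¬audit_certificate); contrapositively O(audit_certificate → seal_envelope). Since O(audit_certificate) holds, K gives O(seal_envelope).
The contrapositive of premise 8 (O(¬log_credential → ¬seal_envelope)) is O(seal_envelope → log_credential), and O(seal_envelope) is already established, so O(log_credential).
From O(log_credential) and premise 4, O(log_credential → ¬pay_taxes), we obtain O(¬pay_taxes).
Premise 1, O(¬declare_conflict → pay_taxes), contraposes to O(¬pay_taxes → declare_conflict); with O(¬pay_taxes) we get O(declare_conflict).
Applying K to premise 9 (O(declare_conflict → redact_transcript)) and O(declare_conflict) yields O(redact_transcript).
Premises 2, 7 do not contribute to this derivation.
Thus O(redact_transcript), which is F(¬redact_transcript): ¬redact_transcript is forbidden.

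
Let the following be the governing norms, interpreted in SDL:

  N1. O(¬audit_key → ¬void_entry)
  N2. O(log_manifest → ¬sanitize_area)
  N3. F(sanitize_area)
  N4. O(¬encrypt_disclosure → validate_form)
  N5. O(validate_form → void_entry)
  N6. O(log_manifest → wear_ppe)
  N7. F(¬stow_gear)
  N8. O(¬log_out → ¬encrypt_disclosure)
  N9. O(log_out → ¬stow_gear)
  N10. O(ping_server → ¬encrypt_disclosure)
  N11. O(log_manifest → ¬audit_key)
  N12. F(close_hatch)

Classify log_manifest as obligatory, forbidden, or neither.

Premise 7, F(¬stow_gear), is equivalent to O(stow_gear).
Premise 9, O(log_out → ¬stow_gear), contraposes to O(stow_gear → ¬log_out); with O(stow_gear) we get O(¬log_out).
From O(¬log_out) and premise 8, O(¬log_out → ¬encrypt_disclosure), we obtain O(¬encrypt_disclosure).
From O(¬encrypt_disclosure) and premise 4, O(¬encrypt_disclosure → validate_form), we obtain O(validate_form).
Premise 5 is O(validate_form → void_entry); since O(validate_form), deontic closure gives O(void_entry).
The contrapositive of premise 1 (O(¬audit_key → ¬void_entry)) is O(void_entry → audit_key), and O(void_entry) is already established, so O(audit_key).
Premise 11 is O(log_manifest → ¬audit_key); contrapositively O(audit_key → ¬log_manifest). Since O(audit_key) holds, K gives O(¬log_manifest).
Premises 2, 3, 6, 10, 12 do not contribute to this derivation.
Thus O(¬log_manifest), which is F(log_manifest): log_manifest is forbidden.

Forbidden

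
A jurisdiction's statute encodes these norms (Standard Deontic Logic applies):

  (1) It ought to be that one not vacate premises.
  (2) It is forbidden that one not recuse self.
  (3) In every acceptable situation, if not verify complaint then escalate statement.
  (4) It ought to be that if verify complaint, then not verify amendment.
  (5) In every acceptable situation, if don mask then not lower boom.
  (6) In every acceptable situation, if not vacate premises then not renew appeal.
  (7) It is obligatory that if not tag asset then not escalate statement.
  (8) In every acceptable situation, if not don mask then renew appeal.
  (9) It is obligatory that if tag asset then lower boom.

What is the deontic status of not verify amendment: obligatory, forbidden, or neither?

Obligatory

Premise 1 gives O(¬vacate_premises).
With premise 6, O(¬vacate_premises → ¬renew_appeal), the K-axiom yields O(¬renew_appeal).
Premise 8, O(¬don_mask → renew_appeal), contraposes to O(¬renew_appeal → don_mask); with O(¬renew_appeal) we get O(don_mask).
From O(don_mask) and premise 5, O(don_mask → ¬lower_boom), we obtain O(¬lower_boom).
Premise 9 is O(tag_asset → lower_boom); contrapositively O(¬lower_boom → ¬tag_asset). Since O(¬lower_boom) holds, K gives O(¬tag_asset).
From O(¬tag_asset) and premise 7, O(¬tag_asset → ¬escalate_statement), we obtain O(¬escalate_statement).
The contrapositive of premise 3 (O(¬verify_complaint → escalate_statement)) is O(¬escalate_statement → verify_complaint), and O(¬escalate_statement) is already established, so O(verify_complaint).
Applying K to premise 4 (O(verify_complaint → ¬verify_amendment)) and O(verify_complaint) yields O(¬verify_amendment).
Premise 2 does not contribute to this derivation.
Hence ¬verify_amendment is obligatory.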